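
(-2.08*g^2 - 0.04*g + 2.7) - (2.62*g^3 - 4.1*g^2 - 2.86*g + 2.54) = -2.62*g^3 + 2.02*g^2 + 2.82*g + 0.16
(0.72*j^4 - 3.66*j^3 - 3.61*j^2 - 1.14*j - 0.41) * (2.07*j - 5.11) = 1.4904*j^5 - 11.2554*j^4 + 11.2299*j^3 + 16.0873*j^2 + 4.9767*j + 2.0951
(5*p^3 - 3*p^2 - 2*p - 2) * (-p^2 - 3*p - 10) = -5*p^5 - 12*p^4 - 39*p^3 + 38*p^2 + 26*p + 20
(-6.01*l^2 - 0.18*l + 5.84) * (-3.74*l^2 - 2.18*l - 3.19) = 22.4774*l^4 + 13.775*l^3 - 2.2773*l^2 - 12.157*l - 18.6296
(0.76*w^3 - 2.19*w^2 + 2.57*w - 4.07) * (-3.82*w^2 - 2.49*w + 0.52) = -2.9032*w^5 + 6.4734*w^4 - 3.9691*w^3 + 8.0093*w^2 + 11.4707*w - 2.1164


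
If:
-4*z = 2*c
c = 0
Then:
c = 0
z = 0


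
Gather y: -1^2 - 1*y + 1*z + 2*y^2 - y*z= 2*y^2 + y*(-z - 1) + z - 1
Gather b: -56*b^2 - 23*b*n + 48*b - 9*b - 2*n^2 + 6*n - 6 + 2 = -56*b^2 + b*(39 - 23*n) - 2*n^2 + 6*n - 4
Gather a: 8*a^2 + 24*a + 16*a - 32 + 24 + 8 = 8*a^2 + 40*a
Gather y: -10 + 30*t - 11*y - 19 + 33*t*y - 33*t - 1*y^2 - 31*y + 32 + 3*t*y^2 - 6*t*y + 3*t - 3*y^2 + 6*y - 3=y^2*(3*t - 4) + y*(27*t - 36)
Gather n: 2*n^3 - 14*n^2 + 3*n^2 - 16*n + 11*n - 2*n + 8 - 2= 2*n^3 - 11*n^2 - 7*n + 6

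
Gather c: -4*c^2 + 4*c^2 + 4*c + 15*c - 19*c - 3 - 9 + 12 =0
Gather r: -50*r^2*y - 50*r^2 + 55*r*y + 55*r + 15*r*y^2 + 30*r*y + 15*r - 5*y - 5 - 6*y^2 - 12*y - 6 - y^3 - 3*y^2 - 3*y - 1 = r^2*(-50*y - 50) + r*(15*y^2 + 85*y + 70) - y^3 - 9*y^2 - 20*y - 12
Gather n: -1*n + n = 0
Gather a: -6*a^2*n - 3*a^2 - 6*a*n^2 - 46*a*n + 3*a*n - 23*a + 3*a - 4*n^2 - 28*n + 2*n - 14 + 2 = a^2*(-6*n - 3) + a*(-6*n^2 - 43*n - 20) - 4*n^2 - 26*n - 12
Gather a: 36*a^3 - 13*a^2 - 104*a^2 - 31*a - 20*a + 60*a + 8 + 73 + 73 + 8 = 36*a^3 - 117*a^2 + 9*a + 162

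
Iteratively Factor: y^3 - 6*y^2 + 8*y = (y - 2)*(y^2 - 4*y) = y*(y - 2)*(y - 4)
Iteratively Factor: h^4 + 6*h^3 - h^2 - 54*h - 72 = (h + 2)*(h^3 + 4*h^2 - 9*h - 36) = (h + 2)*(h + 3)*(h^2 + h - 12) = (h - 3)*(h + 2)*(h + 3)*(h + 4)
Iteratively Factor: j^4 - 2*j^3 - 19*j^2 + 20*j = (j - 1)*(j^3 - j^2 - 20*j) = j*(j - 1)*(j^2 - j - 20) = j*(j - 1)*(j + 4)*(j - 5)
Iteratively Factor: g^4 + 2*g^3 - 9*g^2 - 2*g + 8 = (g - 2)*(g^3 + 4*g^2 - g - 4) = (g - 2)*(g + 1)*(g^2 + 3*g - 4) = (g - 2)*(g - 1)*(g + 1)*(g + 4)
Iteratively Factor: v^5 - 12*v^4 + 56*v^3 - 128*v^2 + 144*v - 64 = (v - 2)*(v^4 - 10*v^3 + 36*v^2 - 56*v + 32) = (v - 2)^2*(v^3 - 8*v^2 + 20*v - 16) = (v - 2)^3*(v^2 - 6*v + 8) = (v - 2)^4*(v - 4)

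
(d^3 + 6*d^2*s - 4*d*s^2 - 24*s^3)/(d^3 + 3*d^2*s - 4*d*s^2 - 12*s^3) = (d + 6*s)/(d + 3*s)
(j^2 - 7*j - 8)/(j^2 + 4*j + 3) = (j - 8)/(j + 3)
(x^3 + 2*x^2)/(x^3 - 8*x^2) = (x + 2)/(x - 8)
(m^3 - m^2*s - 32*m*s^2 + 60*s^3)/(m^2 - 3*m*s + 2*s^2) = (-m^2 - m*s + 30*s^2)/(-m + s)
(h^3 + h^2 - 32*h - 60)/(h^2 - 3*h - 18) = (h^2 + 7*h + 10)/(h + 3)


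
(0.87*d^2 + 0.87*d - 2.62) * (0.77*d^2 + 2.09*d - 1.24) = 0.6699*d^4 + 2.4882*d^3 - 1.2779*d^2 - 6.5546*d + 3.2488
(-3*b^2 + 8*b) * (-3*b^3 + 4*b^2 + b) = 9*b^5 - 36*b^4 + 29*b^3 + 8*b^2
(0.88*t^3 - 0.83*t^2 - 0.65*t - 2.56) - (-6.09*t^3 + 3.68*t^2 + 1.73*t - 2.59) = 6.97*t^3 - 4.51*t^2 - 2.38*t + 0.0299999999999998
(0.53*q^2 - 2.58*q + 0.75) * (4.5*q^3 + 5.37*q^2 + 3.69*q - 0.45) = 2.385*q^5 - 8.7639*q^4 - 8.5239*q^3 - 5.7312*q^2 + 3.9285*q - 0.3375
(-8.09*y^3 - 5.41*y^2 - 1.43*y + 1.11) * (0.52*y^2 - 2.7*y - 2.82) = -4.2068*y^5 + 19.0298*y^4 + 36.6772*y^3 + 19.6944*y^2 + 1.0356*y - 3.1302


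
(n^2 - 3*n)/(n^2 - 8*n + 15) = n/(n - 5)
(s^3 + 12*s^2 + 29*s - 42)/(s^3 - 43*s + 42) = (s + 6)/(s - 6)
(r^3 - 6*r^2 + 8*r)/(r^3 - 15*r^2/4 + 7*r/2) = 4*(r - 4)/(4*r - 7)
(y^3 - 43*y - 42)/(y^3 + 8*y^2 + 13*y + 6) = (y - 7)/(y + 1)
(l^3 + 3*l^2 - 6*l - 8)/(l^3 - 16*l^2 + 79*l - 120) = (l^3 + 3*l^2 - 6*l - 8)/(l^3 - 16*l^2 + 79*l - 120)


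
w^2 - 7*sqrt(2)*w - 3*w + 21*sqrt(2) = (w - 3)*(w - 7*sqrt(2))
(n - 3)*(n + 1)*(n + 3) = n^3 + n^2 - 9*n - 9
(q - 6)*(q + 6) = q^2 - 36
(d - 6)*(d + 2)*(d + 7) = d^3 + 3*d^2 - 40*d - 84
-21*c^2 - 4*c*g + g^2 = (-7*c + g)*(3*c + g)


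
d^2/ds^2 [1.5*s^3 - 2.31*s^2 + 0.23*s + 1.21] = 9.0*s - 4.62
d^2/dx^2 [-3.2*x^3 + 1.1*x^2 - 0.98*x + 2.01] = 2.2 - 19.2*x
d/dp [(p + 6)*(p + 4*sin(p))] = p + (p + 6)*(4*cos(p) + 1) + 4*sin(p)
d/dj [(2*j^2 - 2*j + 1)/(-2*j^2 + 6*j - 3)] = 8*j*(j - 1)/(4*j^4 - 24*j^3 + 48*j^2 - 36*j + 9)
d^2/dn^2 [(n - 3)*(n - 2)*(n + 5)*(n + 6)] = 12*n^2 + 36*n - 38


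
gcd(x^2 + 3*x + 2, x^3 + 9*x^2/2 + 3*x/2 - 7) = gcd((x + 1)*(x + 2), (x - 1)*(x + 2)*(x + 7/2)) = x + 2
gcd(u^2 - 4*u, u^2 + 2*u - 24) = u - 4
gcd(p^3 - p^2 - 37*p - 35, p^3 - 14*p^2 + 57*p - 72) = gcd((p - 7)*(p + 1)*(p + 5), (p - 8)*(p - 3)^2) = 1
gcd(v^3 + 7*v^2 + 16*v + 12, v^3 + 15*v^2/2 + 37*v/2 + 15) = v^2 + 5*v + 6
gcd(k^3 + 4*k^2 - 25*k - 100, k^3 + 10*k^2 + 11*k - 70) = k + 5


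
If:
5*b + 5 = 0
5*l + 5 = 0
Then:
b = -1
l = -1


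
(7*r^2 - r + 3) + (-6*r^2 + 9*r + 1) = r^2 + 8*r + 4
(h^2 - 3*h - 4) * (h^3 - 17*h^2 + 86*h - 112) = h^5 - 20*h^4 + 133*h^3 - 302*h^2 - 8*h + 448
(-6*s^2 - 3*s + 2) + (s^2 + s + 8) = -5*s^2 - 2*s + 10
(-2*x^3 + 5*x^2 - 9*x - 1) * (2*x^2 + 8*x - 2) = -4*x^5 - 6*x^4 + 26*x^3 - 84*x^2 + 10*x + 2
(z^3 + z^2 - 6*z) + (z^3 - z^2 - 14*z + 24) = 2*z^3 - 20*z + 24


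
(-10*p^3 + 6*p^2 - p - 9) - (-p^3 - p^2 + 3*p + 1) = -9*p^3 + 7*p^2 - 4*p - 10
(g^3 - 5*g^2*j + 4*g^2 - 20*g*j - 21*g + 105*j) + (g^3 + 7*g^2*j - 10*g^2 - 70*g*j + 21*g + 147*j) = 2*g^3 + 2*g^2*j - 6*g^2 - 90*g*j + 252*j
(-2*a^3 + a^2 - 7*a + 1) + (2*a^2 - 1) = -2*a^3 + 3*a^2 - 7*a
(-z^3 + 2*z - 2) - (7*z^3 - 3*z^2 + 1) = -8*z^3 + 3*z^2 + 2*z - 3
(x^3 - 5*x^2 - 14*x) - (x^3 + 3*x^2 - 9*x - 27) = -8*x^2 - 5*x + 27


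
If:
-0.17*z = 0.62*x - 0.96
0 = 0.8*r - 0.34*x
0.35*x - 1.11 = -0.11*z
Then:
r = -4.06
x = -9.55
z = 40.48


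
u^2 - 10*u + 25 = (u - 5)^2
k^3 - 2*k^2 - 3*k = k*(k - 3)*(k + 1)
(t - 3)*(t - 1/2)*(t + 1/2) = t^3 - 3*t^2 - t/4 + 3/4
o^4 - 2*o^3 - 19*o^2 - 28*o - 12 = (o - 6)*(o + 1)^2*(o + 2)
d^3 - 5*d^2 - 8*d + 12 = (d - 6)*(d - 1)*(d + 2)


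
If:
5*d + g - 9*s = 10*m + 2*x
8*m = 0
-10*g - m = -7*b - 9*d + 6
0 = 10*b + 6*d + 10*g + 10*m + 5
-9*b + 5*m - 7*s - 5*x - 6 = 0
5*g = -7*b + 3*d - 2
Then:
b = 9/88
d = -13/264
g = -63/110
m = 0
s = 83/264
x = -301/165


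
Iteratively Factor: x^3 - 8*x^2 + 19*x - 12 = (x - 4)*(x^2 - 4*x + 3) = (x - 4)*(x - 3)*(x - 1)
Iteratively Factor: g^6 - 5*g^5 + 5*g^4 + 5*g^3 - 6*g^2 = (g - 1)*(g^5 - 4*g^4 + g^3 + 6*g^2) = g*(g - 1)*(g^4 - 4*g^3 + g^2 + 6*g) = g*(g - 2)*(g - 1)*(g^3 - 2*g^2 - 3*g) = g^2*(g - 2)*(g - 1)*(g^2 - 2*g - 3) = g^2*(g - 3)*(g - 2)*(g - 1)*(g + 1)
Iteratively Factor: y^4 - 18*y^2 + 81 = (y + 3)*(y^3 - 3*y^2 - 9*y + 27) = (y + 3)^2*(y^2 - 6*y + 9) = (y - 3)*(y + 3)^2*(y - 3)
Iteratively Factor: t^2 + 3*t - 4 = (t - 1)*(t + 4)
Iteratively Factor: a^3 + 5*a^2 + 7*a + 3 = (a + 1)*(a^2 + 4*a + 3) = (a + 1)*(a + 3)*(a + 1)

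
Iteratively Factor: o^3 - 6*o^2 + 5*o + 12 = (o - 3)*(o^2 - 3*o - 4) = (o - 3)*(o + 1)*(o - 4)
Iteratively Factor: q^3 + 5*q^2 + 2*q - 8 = (q - 1)*(q^2 + 6*q + 8) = (q - 1)*(q + 2)*(q + 4)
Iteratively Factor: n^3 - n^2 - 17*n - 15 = (n + 1)*(n^2 - 2*n - 15) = (n + 1)*(n + 3)*(n - 5)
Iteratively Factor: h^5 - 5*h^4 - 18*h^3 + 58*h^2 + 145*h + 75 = (h - 5)*(h^4 - 18*h^2 - 32*h - 15) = (h - 5)^2*(h^3 + 5*h^2 + 7*h + 3) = (h - 5)^2*(h + 1)*(h^2 + 4*h + 3) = (h - 5)^2*(h + 1)^2*(h + 3)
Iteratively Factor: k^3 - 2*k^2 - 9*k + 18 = (k - 2)*(k^2 - 9) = (k - 2)*(k + 3)*(k - 3)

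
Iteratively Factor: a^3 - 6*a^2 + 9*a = (a - 3)*(a^2 - 3*a) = a*(a - 3)*(a - 3)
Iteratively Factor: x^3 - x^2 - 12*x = (x - 4)*(x^2 + 3*x) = x*(x - 4)*(x + 3)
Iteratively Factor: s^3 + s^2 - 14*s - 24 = (s - 4)*(s^2 + 5*s + 6) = (s - 4)*(s + 3)*(s + 2)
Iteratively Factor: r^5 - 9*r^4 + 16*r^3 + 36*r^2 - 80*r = (r - 2)*(r^4 - 7*r^3 + 2*r^2 + 40*r) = (r - 4)*(r - 2)*(r^3 - 3*r^2 - 10*r) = (r - 4)*(r - 2)*(r + 2)*(r^2 - 5*r) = (r - 5)*(r - 4)*(r - 2)*(r + 2)*(r)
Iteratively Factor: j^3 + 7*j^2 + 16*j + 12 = (j + 2)*(j^2 + 5*j + 6) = (j + 2)^2*(j + 3)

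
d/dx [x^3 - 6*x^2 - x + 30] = 3*x^2 - 12*x - 1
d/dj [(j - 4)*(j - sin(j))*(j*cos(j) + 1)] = (4 - j)*(j - sin(j))*(j*sin(j) - cos(j)) + (4 - j)*(j*cos(j) + 1)*(cos(j) - 1) + (j - sin(j))*(j*cos(j) + 1)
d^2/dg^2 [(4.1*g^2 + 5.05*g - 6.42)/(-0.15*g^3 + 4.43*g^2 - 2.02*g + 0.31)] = (-0.1845*g^6 - 0.681749999999994*g^5 + 29.3215500000001*g^4 - 339.45625*g^3 + 798.587988*g^2 - 301.297902*g + 27.646524)/(0.003375*g^9 - 0.299025*g^8 + 8.967555*g^7 - 95.012972*g^6 + 121.999044*g^5 - 73.043253*g^4 + 24.930049*g^3 - 5.071941*g^2 + 0.582366*g - 0.029791)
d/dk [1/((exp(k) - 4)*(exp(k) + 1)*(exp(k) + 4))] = -((exp(k) - 4)*(exp(k) + 1) + (exp(k) - 4)*(exp(k) + 4) + (exp(k) + 1)*(exp(k) + 4))/(4*(exp(k) - 4)^2*(exp(k) + 4)^2*cosh(k/2)^2)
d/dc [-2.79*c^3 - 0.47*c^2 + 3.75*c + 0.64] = -8.37*c^2 - 0.94*c + 3.75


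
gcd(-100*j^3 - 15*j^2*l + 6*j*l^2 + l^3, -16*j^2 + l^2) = 4*j - l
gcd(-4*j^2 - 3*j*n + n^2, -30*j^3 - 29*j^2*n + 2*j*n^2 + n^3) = j + n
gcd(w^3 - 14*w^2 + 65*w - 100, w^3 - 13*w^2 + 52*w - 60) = w - 5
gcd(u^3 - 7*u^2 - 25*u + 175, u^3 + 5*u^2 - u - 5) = u + 5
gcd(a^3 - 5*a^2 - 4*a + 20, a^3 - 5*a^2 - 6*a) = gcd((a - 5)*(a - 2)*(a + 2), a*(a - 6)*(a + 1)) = 1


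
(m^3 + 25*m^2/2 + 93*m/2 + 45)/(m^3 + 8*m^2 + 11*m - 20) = (m^2 + 15*m/2 + 9)/(m^2 + 3*m - 4)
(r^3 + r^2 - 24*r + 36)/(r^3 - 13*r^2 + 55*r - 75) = (r^2 + 4*r - 12)/(r^2 - 10*r + 25)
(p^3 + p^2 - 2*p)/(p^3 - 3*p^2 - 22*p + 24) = p*(p + 2)/(p^2 - 2*p - 24)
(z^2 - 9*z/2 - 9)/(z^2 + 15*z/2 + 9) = (z - 6)/(z + 6)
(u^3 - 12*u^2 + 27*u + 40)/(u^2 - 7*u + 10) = (u^2 - 7*u - 8)/(u - 2)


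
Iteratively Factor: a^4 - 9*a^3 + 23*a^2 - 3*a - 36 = (a - 3)*(a^3 - 6*a^2 + 5*a + 12) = (a - 4)*(a - 3)*(a^2 - 2*a - 3) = (a - 4)*(a - 3)^2*(a + 1)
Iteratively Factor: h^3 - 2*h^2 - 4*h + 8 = (h + 2)*(h^2 - 4*h + 4) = (h - 2)*(h + 2)*(h - 2)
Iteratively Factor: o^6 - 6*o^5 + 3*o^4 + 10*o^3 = (o - 5)*(o^5 - o^4 - 2*o^3) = (o - 5)*(o - 2)*(o^4 + o^3) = o*(o - 5)*(o - 2)*(o^3 + o^2) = o*(o - 5)*(o - 2)*(o + 1)*(o^2) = o^2*(o - 5)*(o - 2)*(o + 1)*(o)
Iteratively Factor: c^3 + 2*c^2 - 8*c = (c - 2)*(c^2 + 4*c) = (c - 2)*(c + 4)*(c)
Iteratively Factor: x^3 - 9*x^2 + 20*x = (x - 5)*(x^2 - 4*x) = (x - 5)*(x - 4)*(x)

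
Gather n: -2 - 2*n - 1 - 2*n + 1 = -4*n - 2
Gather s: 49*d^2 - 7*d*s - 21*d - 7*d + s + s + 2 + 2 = 49*d^2 - 28*d + s*(2 - 7*d) + 4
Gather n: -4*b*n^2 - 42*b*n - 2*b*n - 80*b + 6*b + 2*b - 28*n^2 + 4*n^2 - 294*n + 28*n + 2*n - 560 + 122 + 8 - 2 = -72*b + n^2*(-4*b - 24) + n*(-44*b - 264) - 432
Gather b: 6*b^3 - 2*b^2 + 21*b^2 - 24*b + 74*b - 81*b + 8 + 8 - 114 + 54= 6*b^3 + 19*b^2 - 31*b - 44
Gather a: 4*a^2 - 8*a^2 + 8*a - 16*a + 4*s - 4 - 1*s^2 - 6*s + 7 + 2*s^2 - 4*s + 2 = -4*a^2 - 8*a + s^2 - 6*s + 5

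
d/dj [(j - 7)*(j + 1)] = 2*j - 6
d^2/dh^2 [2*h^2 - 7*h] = 4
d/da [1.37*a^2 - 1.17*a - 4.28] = 2.74*a - 1.17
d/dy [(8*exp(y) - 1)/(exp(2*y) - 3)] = 2*(-4*exp(2*y) + exp(y) - 12)*exp(y)/(exp(4*y) - 6*exp(2*y) + 9)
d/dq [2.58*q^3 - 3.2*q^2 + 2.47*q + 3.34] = 7.74*q^2 - 6.4*q + 2.47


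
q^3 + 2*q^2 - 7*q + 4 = (q - 1)^2*(q + 4)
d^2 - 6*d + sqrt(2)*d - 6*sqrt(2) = (d - 6)*(d + sqrt(2))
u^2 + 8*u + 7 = (u + 1)*(u + 7)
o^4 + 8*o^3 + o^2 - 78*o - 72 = (o - 3)*(o + 1)*(o + 4)*(o + 6)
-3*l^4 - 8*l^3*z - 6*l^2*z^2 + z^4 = (-3*l + z)*(l + z)^3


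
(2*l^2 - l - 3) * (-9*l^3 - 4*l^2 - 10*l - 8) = -18*l^5 + l^4 + 11*l^3 + 6*l^2 + 38*l + 24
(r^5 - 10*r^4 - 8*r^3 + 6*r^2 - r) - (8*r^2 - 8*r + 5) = r^5 - 10*r^4 - 8*r^3 - 2*r^2 + 7*r - 5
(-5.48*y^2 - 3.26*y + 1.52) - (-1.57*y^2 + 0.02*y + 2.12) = -3.91*y^2 - 3.28*y - 0.6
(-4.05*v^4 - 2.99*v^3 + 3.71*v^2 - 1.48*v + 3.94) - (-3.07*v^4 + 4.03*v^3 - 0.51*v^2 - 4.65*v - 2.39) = -0.98*v^4 - 7.02*v^3 + 4.22*v^2 + 3.17*v + 6.33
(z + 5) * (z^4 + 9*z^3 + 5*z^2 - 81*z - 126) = z^5 + 14*z^4 + 50*z^3 - 56*z^2 - 531*z - 630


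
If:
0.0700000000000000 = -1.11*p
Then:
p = -0.06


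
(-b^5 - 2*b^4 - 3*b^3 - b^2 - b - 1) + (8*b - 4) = -b^5 - 2*b^4 - 3*b^3 - b^2 + 7*b - 5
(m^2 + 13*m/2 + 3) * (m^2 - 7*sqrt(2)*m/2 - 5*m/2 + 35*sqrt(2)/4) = m^4 - 7*sqrt(2)*m^3/2 + 4*m^3 - 14*sqrt(2)*m^2 - 53*m^2/4 - 15*m/2 + 371*sqrt(2)*m/8 + 105*sqrt(2)/4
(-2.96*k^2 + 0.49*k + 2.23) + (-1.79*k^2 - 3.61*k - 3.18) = -4.75*k^2 - 3.12*k - 0.95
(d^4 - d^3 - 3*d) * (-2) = -2*d^4 + 2*d^3 + 6*d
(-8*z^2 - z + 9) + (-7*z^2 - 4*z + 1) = -15*z^2 - 5*z + 10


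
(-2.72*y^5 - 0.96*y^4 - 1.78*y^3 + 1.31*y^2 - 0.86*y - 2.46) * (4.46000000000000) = -12.1312*y^5 - 4.2816*y^4 - 7.9388*y^3 + 5.8426*y^2 - 3.8356*y - 10.9716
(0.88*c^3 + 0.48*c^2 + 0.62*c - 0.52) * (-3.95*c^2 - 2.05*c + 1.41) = -3.476*c^5 - 3.7*c^4 - 2.1922*c^3 + 1.4598*c^2 + 1.9402*c - 0.7332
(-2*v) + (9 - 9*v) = 9 - 11*v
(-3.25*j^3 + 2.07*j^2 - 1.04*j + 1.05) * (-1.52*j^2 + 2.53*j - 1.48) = 4.94*j^5 - 11.3689*j^4 + 11.6279*j^3 - 7.2908*j^2 + 4.1957*j - 1.554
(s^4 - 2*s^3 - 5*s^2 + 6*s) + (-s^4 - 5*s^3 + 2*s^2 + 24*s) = -7*s^3 - 3*s^2 + 30*s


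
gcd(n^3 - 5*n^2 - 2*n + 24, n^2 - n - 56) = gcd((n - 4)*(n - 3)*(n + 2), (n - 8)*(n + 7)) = 1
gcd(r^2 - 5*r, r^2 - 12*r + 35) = r - 5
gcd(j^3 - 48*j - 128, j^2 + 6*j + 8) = j + 4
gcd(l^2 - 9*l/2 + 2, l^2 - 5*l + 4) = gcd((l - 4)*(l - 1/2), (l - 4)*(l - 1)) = l - 4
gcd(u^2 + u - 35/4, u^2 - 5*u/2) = u - 5/2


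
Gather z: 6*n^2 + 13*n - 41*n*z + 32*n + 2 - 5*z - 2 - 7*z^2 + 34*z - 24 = 6*n^2 + 45*n - 7*z^2 + z*(29 - 41*n) - 24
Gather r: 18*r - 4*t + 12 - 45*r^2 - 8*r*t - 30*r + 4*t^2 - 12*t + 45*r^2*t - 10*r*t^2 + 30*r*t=r^2*(45*t - 45) + r*(-10*t^2 + 22*t - 12) + 4*t^2 - 16*t + 12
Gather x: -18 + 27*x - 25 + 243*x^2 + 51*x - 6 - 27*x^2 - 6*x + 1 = 216*x^2 + 72*x - 48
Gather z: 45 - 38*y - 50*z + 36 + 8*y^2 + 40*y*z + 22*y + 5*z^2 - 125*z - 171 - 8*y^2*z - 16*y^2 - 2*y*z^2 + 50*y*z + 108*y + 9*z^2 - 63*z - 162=-8*y^2 + 92*y + z^2*(14 - 2*y) + z*(-8*y^2 + 90*y - 238) - 252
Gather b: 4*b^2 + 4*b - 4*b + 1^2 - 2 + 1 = 4*b^2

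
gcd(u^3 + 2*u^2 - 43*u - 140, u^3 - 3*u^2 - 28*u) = u^2 - 3*u - 28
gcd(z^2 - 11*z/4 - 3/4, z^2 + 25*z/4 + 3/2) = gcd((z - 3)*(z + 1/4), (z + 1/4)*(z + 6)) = z + 1/4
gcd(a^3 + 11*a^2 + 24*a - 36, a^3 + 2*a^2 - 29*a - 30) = a + 6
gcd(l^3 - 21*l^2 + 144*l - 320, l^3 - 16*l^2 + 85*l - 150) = l - 5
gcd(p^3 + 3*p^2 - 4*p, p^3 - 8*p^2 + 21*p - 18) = 1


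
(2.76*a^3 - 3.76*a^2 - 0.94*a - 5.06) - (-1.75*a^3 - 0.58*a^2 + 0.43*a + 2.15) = 4.51*a^3 - 3.18*a^2 - 1.37*a - 7.21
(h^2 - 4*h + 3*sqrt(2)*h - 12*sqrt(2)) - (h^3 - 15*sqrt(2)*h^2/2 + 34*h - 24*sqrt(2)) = -h^3 + h^2 + 15*sqrt(2)*h^2/2 - 38*h + 3*sqrt(2)*h + 12*sqrt(2)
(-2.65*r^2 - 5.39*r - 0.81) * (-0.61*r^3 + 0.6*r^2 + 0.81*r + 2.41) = 1.6165*r^5 + 1.6979*r^4 - 4.8864*r^3 - 11.2384*r^2 - 13.646*r - 1.9521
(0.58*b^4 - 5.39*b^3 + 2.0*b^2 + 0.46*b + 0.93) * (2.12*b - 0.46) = 1.2296*b^5 - 11.6936*b^4 + 6.7194*b^3 + 0.0552*b^2 + 1.76*b - 0.4278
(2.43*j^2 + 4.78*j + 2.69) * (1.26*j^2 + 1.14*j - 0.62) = 3.0618*j^4 + 8.793*j^3 + 7.332*j^2 + 0.103*j - 1.6678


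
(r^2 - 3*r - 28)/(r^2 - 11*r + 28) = (r + 4)/(r - 4)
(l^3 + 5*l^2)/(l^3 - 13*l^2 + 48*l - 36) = l^2*(l + 5)/(l^3 - 13*l^2 + 48*l - 36)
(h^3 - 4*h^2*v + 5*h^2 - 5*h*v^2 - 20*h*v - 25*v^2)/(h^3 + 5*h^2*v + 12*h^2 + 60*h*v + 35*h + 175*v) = (h^2 - 4*h*v - 5*v^2)/(h^2 + 5*h*v + 7*h + 35*v)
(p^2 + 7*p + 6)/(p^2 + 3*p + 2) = (p + 6)/(p + 2)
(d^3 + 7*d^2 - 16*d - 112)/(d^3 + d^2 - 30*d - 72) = (d^2 + 3*d - 28)/(d^2 - 3*d - 18)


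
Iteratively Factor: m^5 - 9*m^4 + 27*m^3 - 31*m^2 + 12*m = (m - 4)*(m^4 - 5*m^3 + 7*m^2 - 3*m) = m*(m - 4)*(m^3 - 5*m^2 + 7*m - 3) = m*(m - 4)*(m - 1)*(m^2 - 4*m + 3) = m*(m - 4)*(m - 1)^2*(m - 3)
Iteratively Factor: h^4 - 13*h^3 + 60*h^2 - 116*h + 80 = (h - 4)*(h^3 - 9*h^2 + 24*h - 20) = (h - 4)*(h - 2)*(h^2 - 7*h + 10) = (h - 4)*(h - 2)^2*(h - 5)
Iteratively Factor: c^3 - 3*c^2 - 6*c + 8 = (c + 2)*(c^2 - 5*c + 4) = (c - 1)*(c + 2)*(c - 4)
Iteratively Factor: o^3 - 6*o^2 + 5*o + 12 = (o + 1)*(o^2 - 7*o + 12) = (o - 3)*(o + 1)*(o - 4)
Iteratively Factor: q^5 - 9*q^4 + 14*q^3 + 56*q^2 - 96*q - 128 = (q + 2)*(q^4 - 11*q^3 + 36*q^2 - 16*q - 64) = (q + 1)*(q + 2)*(q^3 - 12*q^2 + 48*q - 64) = (q - 4)*(q + 1)*(q + 2)*(q^2 - 8*q + 16) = (q - 4)^2*(q + 1)*(q + 2)*(q - 4)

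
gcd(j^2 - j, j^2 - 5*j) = j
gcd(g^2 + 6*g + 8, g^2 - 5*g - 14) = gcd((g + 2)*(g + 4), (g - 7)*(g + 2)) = g + 2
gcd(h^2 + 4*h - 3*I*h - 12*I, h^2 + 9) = h - 3*I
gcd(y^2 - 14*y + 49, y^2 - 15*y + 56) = y - 7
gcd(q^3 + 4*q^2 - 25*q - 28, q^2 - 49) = q + 7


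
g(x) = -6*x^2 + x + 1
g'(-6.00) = 73.00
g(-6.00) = -221.00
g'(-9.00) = 109.00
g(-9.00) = -494.00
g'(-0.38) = 5.56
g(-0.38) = -0.25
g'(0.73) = -7.76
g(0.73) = -1.47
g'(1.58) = -17.96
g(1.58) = -12.40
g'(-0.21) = 3.52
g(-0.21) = 0.53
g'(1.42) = -16.04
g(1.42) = -9.68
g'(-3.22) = 39.64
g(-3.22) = -64.43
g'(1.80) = -20.60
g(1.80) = -16.64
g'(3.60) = -42.20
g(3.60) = -73.16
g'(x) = 1 - 12*x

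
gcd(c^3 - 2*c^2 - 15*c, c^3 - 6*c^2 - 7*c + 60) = c^2 - 2*c - 15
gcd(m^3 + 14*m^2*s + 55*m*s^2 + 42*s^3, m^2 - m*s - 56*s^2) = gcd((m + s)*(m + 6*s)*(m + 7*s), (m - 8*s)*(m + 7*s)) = m + 7*s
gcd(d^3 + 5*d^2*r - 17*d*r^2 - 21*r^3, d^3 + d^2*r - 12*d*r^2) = -d + 3*r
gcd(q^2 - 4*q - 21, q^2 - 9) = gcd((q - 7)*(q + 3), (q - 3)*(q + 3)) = q + 3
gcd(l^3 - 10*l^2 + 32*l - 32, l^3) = 1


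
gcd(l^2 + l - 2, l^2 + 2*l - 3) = l - 1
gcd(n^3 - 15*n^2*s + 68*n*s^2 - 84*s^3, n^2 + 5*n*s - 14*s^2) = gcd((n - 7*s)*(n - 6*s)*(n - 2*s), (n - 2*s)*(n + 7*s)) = -n + 2*s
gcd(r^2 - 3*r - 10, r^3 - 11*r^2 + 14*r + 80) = r^2 - 3*r - 10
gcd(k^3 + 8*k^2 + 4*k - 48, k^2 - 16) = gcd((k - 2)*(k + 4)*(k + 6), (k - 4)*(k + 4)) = k + 4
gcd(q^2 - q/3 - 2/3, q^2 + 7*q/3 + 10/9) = q + 2/3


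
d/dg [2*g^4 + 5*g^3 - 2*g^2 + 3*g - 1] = 8*g^3 + 15*g^2 - 4*g + 3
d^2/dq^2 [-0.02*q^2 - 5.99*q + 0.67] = -0.0400000000000000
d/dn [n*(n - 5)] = 2*n - 5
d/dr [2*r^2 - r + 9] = 4*r - 1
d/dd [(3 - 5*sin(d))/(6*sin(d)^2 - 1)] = (30*sin(d)^2 - 36*sin(d) + 5)*cos(d)/(6*sin(d)^2 - 1)^2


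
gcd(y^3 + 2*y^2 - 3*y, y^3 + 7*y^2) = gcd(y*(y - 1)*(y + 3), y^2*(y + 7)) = y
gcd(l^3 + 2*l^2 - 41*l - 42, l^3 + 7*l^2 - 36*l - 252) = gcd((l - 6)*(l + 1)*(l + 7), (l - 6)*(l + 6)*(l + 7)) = l^2 + l - 42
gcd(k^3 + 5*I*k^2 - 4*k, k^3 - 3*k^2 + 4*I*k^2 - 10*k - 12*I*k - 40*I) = k + 4*I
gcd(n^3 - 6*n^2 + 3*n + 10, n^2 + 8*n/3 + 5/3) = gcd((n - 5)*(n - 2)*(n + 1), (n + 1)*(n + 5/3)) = n + 1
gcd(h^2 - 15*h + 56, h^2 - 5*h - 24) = h - 8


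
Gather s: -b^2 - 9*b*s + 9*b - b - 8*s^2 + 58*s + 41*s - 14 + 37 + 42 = -b^2 + 8*b - 8*s^2 + s*(99 - 9*b) + 65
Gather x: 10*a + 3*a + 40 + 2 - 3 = 13*a + 39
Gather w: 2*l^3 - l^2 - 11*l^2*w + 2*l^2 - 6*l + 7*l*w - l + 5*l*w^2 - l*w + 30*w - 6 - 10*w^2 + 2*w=2*l^3 + l^2 - 7*l + w^2*(5*l - 10) + w*(-11*l^2 + 6*l + 32) - 6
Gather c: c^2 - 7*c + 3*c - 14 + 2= c^2 - 4*c - 12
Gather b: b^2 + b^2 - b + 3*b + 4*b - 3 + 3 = 2*b^2 + 6*b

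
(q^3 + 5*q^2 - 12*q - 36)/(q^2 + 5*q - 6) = (q^2 - q - 6)/(q - 1)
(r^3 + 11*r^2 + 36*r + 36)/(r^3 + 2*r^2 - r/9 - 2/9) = 9*(r^2 + 9*r + 18)/(9*r^2 - 1)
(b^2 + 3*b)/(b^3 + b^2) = (b + 3)/(b*(b + 1))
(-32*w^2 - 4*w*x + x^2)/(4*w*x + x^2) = (-8*w + x)/x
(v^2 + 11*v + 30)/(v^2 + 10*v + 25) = (v + 6)/(v + 5)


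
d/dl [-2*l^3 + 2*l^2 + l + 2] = -6*l^2 + 4*l + 1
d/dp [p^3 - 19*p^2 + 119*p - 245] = 3*p^2 - 38*p + 119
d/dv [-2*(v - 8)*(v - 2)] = 20 - 4*v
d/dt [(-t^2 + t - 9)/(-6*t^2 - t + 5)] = (7*t^2 - 118*t - 4)/(36*t^4 + 12*t^3 - 59*t^2 - 10*t + 25)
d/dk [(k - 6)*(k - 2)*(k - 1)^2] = 4*k^3 - 30*k^2 + 58*k - 32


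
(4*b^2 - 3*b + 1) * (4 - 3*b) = -12*b^3 + 25*b^2 - 15*b + 4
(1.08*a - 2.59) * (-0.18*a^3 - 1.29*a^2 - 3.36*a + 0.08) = -0.1944*a^4 - 0.927*a^3 - 0.2877*a^2 + 8.7888*a - 0.2072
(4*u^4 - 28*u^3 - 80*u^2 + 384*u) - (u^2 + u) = 4*u^4 - 28*u^3 - 81*u^2 + 383*u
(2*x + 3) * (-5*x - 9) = -10*x^2 - 33*x - 27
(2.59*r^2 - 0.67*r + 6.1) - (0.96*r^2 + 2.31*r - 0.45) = 1.63*r^2 - 2.98*r + 6.55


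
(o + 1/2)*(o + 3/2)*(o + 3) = o^3 + 5*o^2 + 27*o/4 + 9/4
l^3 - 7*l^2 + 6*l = l*(l - 6)*(l - 1)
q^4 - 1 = (q - 1)*(q + I)*(-I*q - I)*(I*q + 1)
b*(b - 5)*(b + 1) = b^3 - 4*b^2 - 5*b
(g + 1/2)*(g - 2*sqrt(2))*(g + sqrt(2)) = g^3 - sqrt(2)*g^2 + g^2/2 - 4*g - sqrt(2)*g/2 - 2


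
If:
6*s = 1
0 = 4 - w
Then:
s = 1/6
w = 4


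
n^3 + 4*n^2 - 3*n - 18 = (n - 2)*(n + 3)^2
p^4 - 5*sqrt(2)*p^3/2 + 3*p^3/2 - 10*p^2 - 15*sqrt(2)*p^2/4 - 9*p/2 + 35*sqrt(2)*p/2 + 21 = (p - 2)*(p + 7/2)*(p - 3*sqrt(2))*(p + sqrt(2)/2)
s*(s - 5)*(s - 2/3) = s^3 - 17*s^2/3 + 10*s/3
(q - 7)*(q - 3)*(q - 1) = q^3 - 11*q^2 + 31*q - 21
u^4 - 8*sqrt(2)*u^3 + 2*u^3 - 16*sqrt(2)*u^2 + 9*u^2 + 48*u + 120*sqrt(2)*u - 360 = (u - 3)*(u + 5)*(u - 6*sqrt(2))*(u - 2*sqrt(2))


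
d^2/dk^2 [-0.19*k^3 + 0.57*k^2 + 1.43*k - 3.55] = 1.14 - 1.14*k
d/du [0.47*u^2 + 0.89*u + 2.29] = 0.94*u + 0.89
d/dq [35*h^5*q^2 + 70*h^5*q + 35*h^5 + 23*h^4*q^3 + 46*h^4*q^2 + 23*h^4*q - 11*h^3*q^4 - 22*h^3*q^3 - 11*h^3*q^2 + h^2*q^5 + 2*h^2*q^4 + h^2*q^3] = h^2*(70*h^3*q + 70*h^3 + 69*h^2*q^2 + 92*h^2*q + 23*h^2 - 44*h*q^3 - 66*h*q^2 - 22*h*q + 5*q^4 + 8*q^3 + 3*q^2)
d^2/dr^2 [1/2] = 0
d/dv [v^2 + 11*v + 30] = 2*v + 11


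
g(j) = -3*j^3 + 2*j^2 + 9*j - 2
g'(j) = -9*j^2 + 4*j + 9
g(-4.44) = 260.05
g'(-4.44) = -186.18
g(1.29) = 6.50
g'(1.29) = -0.82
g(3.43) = -68.66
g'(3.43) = -83.16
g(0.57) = 3.22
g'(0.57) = 8.36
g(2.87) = -30.62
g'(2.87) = -53.65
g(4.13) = -142.05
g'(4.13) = -127.99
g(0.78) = 4.81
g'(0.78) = 6.64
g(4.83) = -249.91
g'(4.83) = -181.64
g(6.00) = -524.00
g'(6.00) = -291.00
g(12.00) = -4790.00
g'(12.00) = -1239.00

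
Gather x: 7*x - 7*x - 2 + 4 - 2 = 0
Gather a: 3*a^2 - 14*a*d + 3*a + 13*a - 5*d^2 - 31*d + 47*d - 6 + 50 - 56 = 3*a^2 + a*(16 - 14*d) - 5*d^2 + 16*d - 12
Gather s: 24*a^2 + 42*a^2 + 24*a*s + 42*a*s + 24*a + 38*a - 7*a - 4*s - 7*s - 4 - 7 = 66*a^2 + 55*a + s*(66*a - 11) - 11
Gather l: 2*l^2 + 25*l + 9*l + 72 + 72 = 2*l^2 + 34*l + 144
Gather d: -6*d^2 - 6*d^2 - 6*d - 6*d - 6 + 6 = -12*d^2 - 12*d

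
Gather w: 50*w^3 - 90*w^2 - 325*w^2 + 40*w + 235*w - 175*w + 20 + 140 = 50*w^3 - 415*w^2 + 100*w + 160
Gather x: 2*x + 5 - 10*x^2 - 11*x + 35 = -10*x^2 - 9*x + 40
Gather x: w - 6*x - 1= w - 6*x - 1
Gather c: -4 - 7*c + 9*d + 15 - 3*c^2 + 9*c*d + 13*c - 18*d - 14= -3*c^2 + c*(9*d + 6) - 9*d - 3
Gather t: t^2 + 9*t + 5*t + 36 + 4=t^2 + 14*t + 40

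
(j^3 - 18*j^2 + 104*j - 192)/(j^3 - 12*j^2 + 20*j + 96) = (j - 4)/(j + 2)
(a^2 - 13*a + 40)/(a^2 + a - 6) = (a^2 - 13*a + 40)/(a^2 + a - 6)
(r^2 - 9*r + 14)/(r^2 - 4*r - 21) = (r - 2)/(r + 3)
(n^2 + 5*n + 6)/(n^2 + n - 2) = (n + 3)/(n - 1)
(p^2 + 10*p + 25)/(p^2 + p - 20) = (p + 5)/(p - 4)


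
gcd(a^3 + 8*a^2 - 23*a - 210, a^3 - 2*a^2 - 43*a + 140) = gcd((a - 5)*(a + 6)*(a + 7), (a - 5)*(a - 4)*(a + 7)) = a^2 + 2*a - 35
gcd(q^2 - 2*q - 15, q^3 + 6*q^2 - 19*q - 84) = q + 3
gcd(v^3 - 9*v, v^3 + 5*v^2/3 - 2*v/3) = v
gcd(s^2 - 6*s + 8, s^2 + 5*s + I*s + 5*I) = 1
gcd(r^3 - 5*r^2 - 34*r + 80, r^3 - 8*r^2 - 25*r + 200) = r^2 - 3*r - 40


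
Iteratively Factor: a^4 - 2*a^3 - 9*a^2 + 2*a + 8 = (a + 2)*(a^3 - 4*a^2 - a + 4) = (a + 1)*(a + 2)*(a^2 - 5*a + 4) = (a - 1)*(a + 1)*(a + 2)*(a - 4)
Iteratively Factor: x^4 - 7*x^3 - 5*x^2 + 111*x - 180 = (x - 5)*(x^3 - 2*x^2 - 15*x + 36) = (x - 5)*(x + 4)*(x^2 - 6*x + 9) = (x - 5)*(x - 3)*(x + 4)*(x - 3)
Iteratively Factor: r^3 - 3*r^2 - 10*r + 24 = (r - 4)*(r^2 + r - 6) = (r - 4)*(r - 2)*(r + 3)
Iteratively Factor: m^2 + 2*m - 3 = (m - 1)*(m + 3)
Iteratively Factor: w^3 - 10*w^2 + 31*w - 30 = (w - 3)*(w^2 - 7*w + 10) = (w - 5)*(w - 3)*(w - 2)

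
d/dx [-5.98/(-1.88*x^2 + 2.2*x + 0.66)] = (13.156 - 22.4848*x)/(-1.88*x^2 + 2.2*x + 0.66)^2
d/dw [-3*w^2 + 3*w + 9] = 3 - 6*w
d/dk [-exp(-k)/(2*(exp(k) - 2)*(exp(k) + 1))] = (3*exp(2*k)/2 - exp(k) - 1)*exp(-k)/(exp(4*k) - 2*exp(3*k) - 3*exp(2*k) + 4*exp(k) + 4)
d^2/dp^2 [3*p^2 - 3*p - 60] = 6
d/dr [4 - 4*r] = -4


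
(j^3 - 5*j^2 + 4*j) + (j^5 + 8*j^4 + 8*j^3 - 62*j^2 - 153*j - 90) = j^5 + 8*j^4 + 9*j^3 - 67*j^2 - 149*j - 90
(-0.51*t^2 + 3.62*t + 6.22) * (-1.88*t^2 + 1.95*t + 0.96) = 0.9588*t^4 - 7.8001*t^3 - 5.1242*t^2 + 15.6042*t + 5.9712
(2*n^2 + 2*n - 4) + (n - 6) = 2*n^2 + 3*n - 10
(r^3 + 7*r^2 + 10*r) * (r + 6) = r^4 + 13*r^3 + 52*r^2 + 60*r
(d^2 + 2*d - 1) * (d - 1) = d^3 + d^2 - 3*d + 1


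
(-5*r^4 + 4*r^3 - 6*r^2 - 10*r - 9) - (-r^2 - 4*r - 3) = -5*r^4 + 4*r^3 - 5*r^2 - 6*r - 6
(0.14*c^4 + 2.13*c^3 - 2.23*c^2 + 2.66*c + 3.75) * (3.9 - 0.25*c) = -0.035*c^5 + 0.0135000000000001*c^4 + 8.8645*c^3 - 9.362*c^2 + 9.4365*c + 14.625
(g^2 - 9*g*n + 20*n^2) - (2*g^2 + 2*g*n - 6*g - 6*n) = -g^2 - 11*g*n + 6*g + 20*n^2 + 6*n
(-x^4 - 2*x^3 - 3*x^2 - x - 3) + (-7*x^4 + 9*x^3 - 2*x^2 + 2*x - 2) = -8*x^4 + 7*x^3 - 5*x^2 + x - 5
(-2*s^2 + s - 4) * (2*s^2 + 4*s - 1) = -4*s^4 - 6*s^3 - 2*s^2 - 17*s + 4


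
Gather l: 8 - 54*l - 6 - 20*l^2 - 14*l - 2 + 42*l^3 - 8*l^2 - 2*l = 42*l^3 - 28*l^2 - 70*l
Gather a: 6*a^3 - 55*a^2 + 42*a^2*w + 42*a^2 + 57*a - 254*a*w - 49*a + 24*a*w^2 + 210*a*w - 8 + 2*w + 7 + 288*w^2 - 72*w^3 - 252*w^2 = 6*a^3 + a^2*(42*w - 13) + a*(24*w^2 - 44*w + 8) - 72*w^3 + 36*w^2 + 2*w - 1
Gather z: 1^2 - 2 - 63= -64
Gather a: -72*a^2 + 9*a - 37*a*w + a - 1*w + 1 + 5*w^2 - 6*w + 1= -72*a^2 + a*(10 - 37*w) + 5*w^2 - 7*w + 2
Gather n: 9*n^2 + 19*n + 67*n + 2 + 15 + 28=9*n^2 + 86*n + 45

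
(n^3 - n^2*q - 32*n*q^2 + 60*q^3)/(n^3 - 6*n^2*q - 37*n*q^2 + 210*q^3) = (-n + 2*q)/(-n + 7*q)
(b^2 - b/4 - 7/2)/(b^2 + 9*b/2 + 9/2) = (4*b^2 - b - 14)/(2*(2*b^2 + 9*b + 9))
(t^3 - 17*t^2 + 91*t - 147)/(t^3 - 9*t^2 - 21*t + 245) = (t - 3)/(t + 5)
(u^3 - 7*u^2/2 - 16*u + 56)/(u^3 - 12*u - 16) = (u^2 + u/2 - 14)/(u^2 + 4*u + 4)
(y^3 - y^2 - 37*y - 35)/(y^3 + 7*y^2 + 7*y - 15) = (y^2 - 6*y - 7)/(y^2 + 2*y - 3)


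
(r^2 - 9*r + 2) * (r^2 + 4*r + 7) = r^4 - 5*r^3 - 27*r^2 - 55*r + 14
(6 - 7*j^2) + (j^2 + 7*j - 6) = -6*j^2 + 7*j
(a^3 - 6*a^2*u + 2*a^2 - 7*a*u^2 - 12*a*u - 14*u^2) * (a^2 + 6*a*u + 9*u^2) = a^5 + 2*a^4 - 34*a^3*u^2 - 96*a^2*u^3 - 68*a^2*u^2 - 63*a*u^4 - 192*a*u^3 - 126*u^4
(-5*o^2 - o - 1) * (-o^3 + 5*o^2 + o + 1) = 5*o^5 - 24*o^4 - 9*o^3 - 11*o^2 - 2*o - 1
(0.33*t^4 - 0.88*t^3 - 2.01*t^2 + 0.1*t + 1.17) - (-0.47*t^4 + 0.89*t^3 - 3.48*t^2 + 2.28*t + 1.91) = 0.8*t^4 - 1.77*t^3 + 1.47*t^2 - 2.18*t - 0.74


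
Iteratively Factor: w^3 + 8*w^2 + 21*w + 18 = (w + 2)*(w^2 + 6*w + 9) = (w + 2)*(w + 3)*(w + 3)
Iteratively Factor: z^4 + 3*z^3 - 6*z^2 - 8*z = (z + 4)*(z^3 - z^2 - 2*z) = (z - 2)*(z + 4)*(z^2 + z) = (z - 2)*(z + 1)*(z + 4)*(z)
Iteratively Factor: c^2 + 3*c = (c + 3)*(c)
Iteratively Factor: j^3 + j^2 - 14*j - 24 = (j - 4)*(j^2 + 5*j + 6) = (j - 4)*(j + 2)*(j + 3)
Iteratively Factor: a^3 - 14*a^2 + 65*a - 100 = (a - 5)*(a^2 - 9*a + 20) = (a - 5)*(a - 4)*(a - 5)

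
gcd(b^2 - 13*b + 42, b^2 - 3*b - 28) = b - 7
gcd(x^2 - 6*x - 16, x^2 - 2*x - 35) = 1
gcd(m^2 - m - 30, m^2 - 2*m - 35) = m + 5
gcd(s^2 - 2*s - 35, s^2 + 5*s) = s + 5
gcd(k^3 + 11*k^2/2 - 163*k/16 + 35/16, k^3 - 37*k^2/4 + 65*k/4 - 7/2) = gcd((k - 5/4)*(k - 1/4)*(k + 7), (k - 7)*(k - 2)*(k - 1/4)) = k - 1/4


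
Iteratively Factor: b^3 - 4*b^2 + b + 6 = (b - 2)*(b^2 - 2*b - 3) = (b - 3)*(b - 2)*(b + 1)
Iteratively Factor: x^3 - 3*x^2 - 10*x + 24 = (x + 3)*(x^2 - 6*x + 8) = (x - 4)*(x + 3)*(x - 2)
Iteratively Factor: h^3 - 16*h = (h + 4)*(h^2 - 4*h) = (h - 4)*(h + 4)*(h)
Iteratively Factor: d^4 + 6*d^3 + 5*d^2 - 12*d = (d)*(d^3 + 6*d^2 + 5*d - 12) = d*(d + 3)*(d^2 + 3*d - 4) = d*(d + 3)*(d + 4)*(d - 1)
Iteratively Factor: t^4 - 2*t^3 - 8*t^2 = (t + 2)*(t^3 - 4*t^2) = t*(t + 2)*(t^2 - 4*t) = t*(t - 4)*(t + 2)*(t)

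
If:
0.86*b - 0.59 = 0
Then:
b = 0.69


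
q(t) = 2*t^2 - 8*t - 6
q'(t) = 4*t - 8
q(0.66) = -10.41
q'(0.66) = -5.36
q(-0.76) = 1.24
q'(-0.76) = -11.04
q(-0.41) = -2.38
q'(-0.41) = -9.64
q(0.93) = -11.71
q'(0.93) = -4.28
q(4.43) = -2.19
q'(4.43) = 9.72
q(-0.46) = -1.90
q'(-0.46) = -9.84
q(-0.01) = -5.92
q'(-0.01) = -8.04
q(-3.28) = 41.76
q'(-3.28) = -21.12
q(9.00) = 84.00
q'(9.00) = 28.00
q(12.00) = 186.00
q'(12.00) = 40.00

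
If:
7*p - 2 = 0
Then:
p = 2/7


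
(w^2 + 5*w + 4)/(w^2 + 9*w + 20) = (w + 1)/(w + 5)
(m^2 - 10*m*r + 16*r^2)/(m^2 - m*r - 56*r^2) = (m - 2*r)/(m + 7*r)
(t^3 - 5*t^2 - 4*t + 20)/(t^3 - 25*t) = (t^2 - 4)/(t*(t + 5))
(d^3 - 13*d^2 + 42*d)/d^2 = d - 13 + 42/d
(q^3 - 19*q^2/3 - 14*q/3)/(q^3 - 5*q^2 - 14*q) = (q + 2/3)/(q + 2)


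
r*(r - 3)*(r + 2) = r^3 - r^2 - 6*r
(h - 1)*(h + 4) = h^2 + 3*h - 4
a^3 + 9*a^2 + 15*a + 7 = (a + 1)^2*(a + 7)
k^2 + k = k*(k + 1)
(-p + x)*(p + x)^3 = -p^4 - 2*p^3*x + 2*p*x^3 + x^4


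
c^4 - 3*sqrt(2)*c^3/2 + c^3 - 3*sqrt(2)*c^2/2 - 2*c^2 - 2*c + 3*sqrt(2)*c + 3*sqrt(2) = (c + 1)*(c - 3*sqrt(2)/2)*(c - sqrt(2))*(c + sqrt(2))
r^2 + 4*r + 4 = (r + 2)^2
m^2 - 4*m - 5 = (m - 5)*(m + 1)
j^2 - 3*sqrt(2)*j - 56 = (j - 7*sqrt(2))*(j + 4*sqrt(2))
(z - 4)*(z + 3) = z^2 - z - 12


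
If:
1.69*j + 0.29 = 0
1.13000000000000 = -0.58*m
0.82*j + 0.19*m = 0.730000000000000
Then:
No Solution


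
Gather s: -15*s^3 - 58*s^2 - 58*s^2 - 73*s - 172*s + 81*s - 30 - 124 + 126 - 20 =-15*s^3 - 116*s^2 - 164*s - 48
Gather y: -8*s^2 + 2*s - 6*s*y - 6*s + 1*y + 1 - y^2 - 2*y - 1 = -8*s^2 - 4*s - y^2 + y*(-6*s - 1)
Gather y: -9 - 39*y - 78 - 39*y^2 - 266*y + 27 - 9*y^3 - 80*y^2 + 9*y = -9*y^3 - 119*y^2 - 296*y - 60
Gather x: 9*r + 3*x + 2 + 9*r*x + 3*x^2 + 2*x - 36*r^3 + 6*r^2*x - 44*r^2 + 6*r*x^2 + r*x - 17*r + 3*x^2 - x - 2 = -36*r^3 - 44*r^2 - 8*r + x^2*(6*r + 6) + x*(6*r^2 + 10*r + 4)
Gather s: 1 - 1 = 0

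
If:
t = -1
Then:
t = -1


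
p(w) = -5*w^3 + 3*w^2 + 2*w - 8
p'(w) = -15*w^2 + 6*w + 2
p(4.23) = -324.30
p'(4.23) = -241.01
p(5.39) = -693.02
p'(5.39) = -401.44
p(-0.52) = -7.53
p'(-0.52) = -5.18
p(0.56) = -6.82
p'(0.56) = 0.66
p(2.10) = -36.88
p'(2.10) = -51.55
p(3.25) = -141.45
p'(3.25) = -136.94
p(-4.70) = 567.98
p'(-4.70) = -357.55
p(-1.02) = -1.61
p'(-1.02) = -19.73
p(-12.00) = 9040.00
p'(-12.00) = -2230.00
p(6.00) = -968.00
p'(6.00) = -502.00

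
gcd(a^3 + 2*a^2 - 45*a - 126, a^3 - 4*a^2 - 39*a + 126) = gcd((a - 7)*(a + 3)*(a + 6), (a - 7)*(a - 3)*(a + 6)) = a^2 - a - 42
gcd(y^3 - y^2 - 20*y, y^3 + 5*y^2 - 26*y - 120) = y^2 - y - 20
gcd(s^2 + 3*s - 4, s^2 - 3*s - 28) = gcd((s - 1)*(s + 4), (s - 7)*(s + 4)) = s + 4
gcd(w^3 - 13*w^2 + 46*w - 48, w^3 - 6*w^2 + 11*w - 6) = w^2 - 5*w + 6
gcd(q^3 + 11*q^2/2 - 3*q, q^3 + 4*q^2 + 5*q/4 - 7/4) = q - 1/2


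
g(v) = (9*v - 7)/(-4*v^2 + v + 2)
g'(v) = (8*v - 1)*(9*v - 7)/(-4*v^2 + v + 2)^2 + 9/(-4*v^2 + v + 2)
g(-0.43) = -13.09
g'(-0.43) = 80.83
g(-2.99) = 0.92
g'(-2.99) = 0.38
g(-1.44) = 2.58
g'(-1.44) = 3.01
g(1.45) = -1.22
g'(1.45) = 0.79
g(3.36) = -0.58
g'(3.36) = 0.15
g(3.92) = -0.51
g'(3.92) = 0.12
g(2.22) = -0.84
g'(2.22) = 0.33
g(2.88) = -0.67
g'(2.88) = 0.20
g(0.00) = -3.50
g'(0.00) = 6.25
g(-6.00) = 0.41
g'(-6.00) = 0.08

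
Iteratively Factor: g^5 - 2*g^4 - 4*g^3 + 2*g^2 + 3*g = (g + 1)*(g^4 - 3*g^3 - g^2 + 3*g) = (g - 3)*(g + 1)*(g^3 - g) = (g - 3)*(g + 1)^2*(g^2 - g) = (g - 3)*(g - 1)*(g + 1)^2*(g)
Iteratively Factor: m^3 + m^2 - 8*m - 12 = (m - 3)*(m^2 + 4*m + 4) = (m - 3)*(m + 2)*(m + 2)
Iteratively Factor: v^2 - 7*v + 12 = (v - 4)*(v - 3)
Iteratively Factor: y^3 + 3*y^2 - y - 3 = (y + 3)*(y^2 - 1) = (y + 1)*(y + 3)*(y - 1)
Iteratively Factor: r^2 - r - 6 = (r + 2)*(r - 3)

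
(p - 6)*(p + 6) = p^2 - 36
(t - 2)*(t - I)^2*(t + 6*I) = t^4 - 2*t^3 + 4*I*t^3 + 11*t^2 - 8*I*t^2 - 22*t - 6*I*t + 12*I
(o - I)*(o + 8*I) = o^2 + 7*I*o + 8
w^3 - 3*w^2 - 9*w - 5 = (w - 5)*(w + 1)^2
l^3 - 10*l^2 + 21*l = l*(l - 7)*(l - 3)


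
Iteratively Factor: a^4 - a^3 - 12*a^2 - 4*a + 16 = (a - 4)*(a^3 + 3*a^2 - 4) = (a - 4)*(a + 2)*(a^2 + a - 2) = (a - 4)*(a + 2)^2*(a - 1)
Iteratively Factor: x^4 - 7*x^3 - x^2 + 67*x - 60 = (x - 4)*(x^3 - 3*x^2 - 13*x + 15) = (x - 4)*(x + 3)*(x^2 - 6*x + 5) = (x - 5)*(x - 4)*(x + 3)*(x - 1)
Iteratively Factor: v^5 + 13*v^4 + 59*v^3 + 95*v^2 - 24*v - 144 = (v - 1)*(v^4 + 14*v^3 + 73*v^2 + 168*v + 144) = (v - 1)*(v + 3)*(v^3 + 11*v^2 + 40*v + 48) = (v - 1)*(v + 3)^2*(v^2 + 8*v + 16) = (v - 1)*(v + 3)^2*(v + 4)*(v + 4)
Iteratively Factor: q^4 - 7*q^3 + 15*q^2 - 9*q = (q)*(q^3 - 7*q^2 + 15*q - 9) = q*(q - 1)*(q^2 - 6*q + 9) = q*(q - 3)*(q - 1)*(q - 3)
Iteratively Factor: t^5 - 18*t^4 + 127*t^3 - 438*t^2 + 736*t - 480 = (t - 4)*(t^4 - 14*t^3 + 71*t^2 - 154*t + 120) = (t - 4)*(t - 3)*(t^3 - 11*t^2 + 38*t - 40) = (t - 4)^2*(t - 3)*(t^2 - 7*t + 10) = (t - 5)*(t - 4)^2*(t - 3)*(t - 2)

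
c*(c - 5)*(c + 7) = c^3 + 2*c^2 - 35*c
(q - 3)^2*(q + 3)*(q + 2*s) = q^4 + 2*q^3*s - 3*q^3 - 6*q^2*s - 9*q^2 - 18*q*s + 27*q + 54*s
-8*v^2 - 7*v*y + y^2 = (-8*v + y)*(v + y)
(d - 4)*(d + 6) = d^2 + 2*d - 24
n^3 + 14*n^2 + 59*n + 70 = (n + 2)*(n + 5)*(n + 7)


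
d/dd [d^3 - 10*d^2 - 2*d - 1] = 3*d^2 - 20*d - 2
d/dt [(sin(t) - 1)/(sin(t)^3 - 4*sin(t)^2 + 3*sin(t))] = (3 - 2*sin(t))*cos(t)/((sin(t) - 3)^2*sin(t)^2)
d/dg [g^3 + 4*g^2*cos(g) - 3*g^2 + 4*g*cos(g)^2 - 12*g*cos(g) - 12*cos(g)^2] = -4*g^2*sin(g) + 3*g^2 + 12*g*sin(g) - 4*g*sin(2*g) + 8*g*cos(g) - 6*g + 12*sin(2*g) + 4*cos(g)^2 - 12*cos(g)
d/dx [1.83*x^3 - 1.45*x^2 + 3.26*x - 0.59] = 5.49*x^2 - 2.9*x + 3.26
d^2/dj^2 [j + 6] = 0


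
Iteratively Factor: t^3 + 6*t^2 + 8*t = (t)*(t^2 + 6*t + 8) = t*(t + 2)*(t + 4)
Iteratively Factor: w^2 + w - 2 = (w - 1)*(w + 2)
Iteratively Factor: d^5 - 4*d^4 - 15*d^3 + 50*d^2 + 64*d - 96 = (d + 3)*(d^4 - 7*d^3 + 6*d^2 + 32*d - 32) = (d - 4)*(d + 3)*(d^3 - 3*d^2 - 6*d + 8) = (d - 4)*(d + 2)*(d + 3)*(d^2 - 5*d + 4) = (d - 4)*(d - 1)*(d + 2)*(d + 3)*(d - 4)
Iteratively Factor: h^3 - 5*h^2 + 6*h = (h - 3)*(h^2 - 2*h) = h*(h - 3)*(h - 2)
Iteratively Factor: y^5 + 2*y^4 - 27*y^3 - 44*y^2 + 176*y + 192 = (y + 4)*(y^4 - 2*y^3 - 19*y^2 + 32*y + 48) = (y + 4)^2*(y^3 - 6*y^2 + 5*y + 12) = (y - 3)*(y + 4)^2*(y^2 - 3*y - 4) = (y - 4)*(y - 3)*(y + 4)^2*(y + 1)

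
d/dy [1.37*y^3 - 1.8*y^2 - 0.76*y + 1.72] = 4.11*y^2 - 3.6*y - 0.76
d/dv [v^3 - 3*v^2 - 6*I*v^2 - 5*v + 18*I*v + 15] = 3*v^2 - 6*v - 12*I*v - 5 + 18*I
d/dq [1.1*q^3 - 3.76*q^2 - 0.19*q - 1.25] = 3.3*q^2 - 7.52*q - 0.19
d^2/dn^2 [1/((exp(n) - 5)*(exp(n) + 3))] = (4*exp(3*n) - 6*exp(2*n) + 64*exp(n) - 30)*exp(n)/(exp(6*n) - 6*exp(5*n) - 33*exp(4*n) + 172*exp(3*n) + 495*exp(2*n) - 1350*exp(n) - 3375)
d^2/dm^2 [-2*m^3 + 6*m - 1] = -12*m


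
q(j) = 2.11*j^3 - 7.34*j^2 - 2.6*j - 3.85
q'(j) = 6.33*j^2 - 14.68*j - 2.6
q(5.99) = 170.70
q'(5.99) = 136.59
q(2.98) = -20.94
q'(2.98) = 9.87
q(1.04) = -12.12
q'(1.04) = -11.02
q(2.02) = -21.66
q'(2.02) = -6.42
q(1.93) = -21.04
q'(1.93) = -7.35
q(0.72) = -8.74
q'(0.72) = -9.89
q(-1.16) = -14.00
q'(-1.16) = 22.95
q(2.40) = -23.20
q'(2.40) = -1.37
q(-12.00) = -4675.69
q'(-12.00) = 1085.08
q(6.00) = 172.07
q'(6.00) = 137.20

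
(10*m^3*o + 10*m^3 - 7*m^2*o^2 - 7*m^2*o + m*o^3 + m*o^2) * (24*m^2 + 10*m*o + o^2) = 240*m^5*o + 240*m^5 - 68*m^4*o^2 - 68*m^4*o - 36*m^3*o^3 - 36*m^3*o^2 + 3*m^2*o^4 + 3*m^2*o^3 + m*o^5 + m*o^4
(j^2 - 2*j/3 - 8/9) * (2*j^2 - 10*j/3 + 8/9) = 2*j^4 - 14*j^3/3 + 4*j^2/3 + 64*j/27 - 64/81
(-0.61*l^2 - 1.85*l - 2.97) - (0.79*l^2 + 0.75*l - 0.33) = -1.4*l^2 - 2.6*l - 2.64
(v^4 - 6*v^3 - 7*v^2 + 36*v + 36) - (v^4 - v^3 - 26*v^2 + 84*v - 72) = -5*v^3 + 19*v^2 - 48*v + 108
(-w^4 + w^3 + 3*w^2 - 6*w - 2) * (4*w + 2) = -4*w^5 + 2*w^4 + 14*w^3 - 18*w^2 - 20*w - 4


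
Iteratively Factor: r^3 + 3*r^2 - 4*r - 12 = (r + 3)*(r^2 - 4) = (r - 2)*(r + 3)*(r + 2)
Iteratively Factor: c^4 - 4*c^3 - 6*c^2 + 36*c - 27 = (c + 3)*(c^3 - 7*c^2 + 15*c - 9) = (c - 3)*(c + 3)*(c^2 - 4*c + 3) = (c - 3)*(c - 1)*(c + 3)*(c - 3)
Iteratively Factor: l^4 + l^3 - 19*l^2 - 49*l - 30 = (l - 5)*(l^3 + 6*l^2 + 11*l + 6) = (l - 5)*(l + 3)*(l^2 + 3*l + 2) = (l - 5)*(l + 2)*(l + 3)*(l + 1)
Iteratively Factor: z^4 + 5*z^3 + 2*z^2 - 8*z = (z + 4)*(z^3 + z^2 - 2*z) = z*(z + 4)*(z^2 + z - 2) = z*(z - 1)*(z + 4)*(z + 2)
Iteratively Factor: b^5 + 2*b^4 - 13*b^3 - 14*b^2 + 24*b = (b - 3)*(b^4 + 5*b^3 + 2*b^2 - 8*b) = b*(b - 3)*(b^3 + 5*b^2 + 2*b - 8) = b*(b - 3)*(b - 1)*(b^2 + 6*b + 8) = b*(b - 3)*(b - 1)*(b + 4)*(b + 2)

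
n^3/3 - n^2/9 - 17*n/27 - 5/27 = (n/3 + 1/3)*(n - 5/3)*(n + 1/3)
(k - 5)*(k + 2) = k^2 - 3*k - 10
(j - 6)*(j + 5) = j^2 - j - 30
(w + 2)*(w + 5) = w^2 + 7*w + 10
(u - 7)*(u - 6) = u^2 - 13*u + 42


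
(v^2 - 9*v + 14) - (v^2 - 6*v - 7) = 21 - 3*v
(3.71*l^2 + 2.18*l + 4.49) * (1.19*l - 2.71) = 4.4149*l^3 - 7.4599*l^2 - 0.5647*l - 12.1679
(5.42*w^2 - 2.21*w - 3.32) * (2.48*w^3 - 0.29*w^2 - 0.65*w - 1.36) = 13.4416*w^5 - 7.0526*w^4 - 11.1157*w^3 - 4.9719*w^2 + 5.1636*w + 4.5152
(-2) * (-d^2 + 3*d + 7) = 2*d^2 - 6*d - 14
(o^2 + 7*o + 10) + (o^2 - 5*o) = 2*o^2 + 2*o + 10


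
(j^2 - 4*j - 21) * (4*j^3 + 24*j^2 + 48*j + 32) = 4*j^5 + 8*j^4 - 132*j^3 - 664*j^2 - 1136*j - 672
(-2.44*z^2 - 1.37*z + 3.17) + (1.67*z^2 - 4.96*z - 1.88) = -0.77*z^2 - 6.33*z + 1.29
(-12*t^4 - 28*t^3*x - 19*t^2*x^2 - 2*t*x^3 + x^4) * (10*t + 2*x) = -120*t^5 - 304*t^4*x - 246*t^3*x^2 - 58*t^2*x^3 + 6*t*x^4 + 2*x^5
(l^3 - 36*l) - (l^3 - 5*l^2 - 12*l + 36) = 5*l^2 - 24*l - 36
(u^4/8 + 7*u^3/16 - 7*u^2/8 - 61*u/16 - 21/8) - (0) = u^4/8 + 7*u^3/16 - 7*u^2/8 - 61*u/16 - 21/8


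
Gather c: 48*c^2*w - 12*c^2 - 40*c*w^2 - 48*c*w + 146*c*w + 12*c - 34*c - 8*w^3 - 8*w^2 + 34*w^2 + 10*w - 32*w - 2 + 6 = c^2*(48*w - 12) + c*(-40*w^2 + 98*w - 22) - 8*w^3 + 26*w^2 - 22*w + 4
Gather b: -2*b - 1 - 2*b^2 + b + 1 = -2*b^2 - b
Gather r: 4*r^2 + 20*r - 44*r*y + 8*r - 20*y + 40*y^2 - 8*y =4*r^2 + r*(28 - 44*y) + 40*y^2 - 28*y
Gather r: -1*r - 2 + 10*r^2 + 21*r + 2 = 10*r^2 + 20*r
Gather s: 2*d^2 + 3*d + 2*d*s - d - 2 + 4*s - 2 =2*d^2 + 2*d + s*(2*d + 4) - 4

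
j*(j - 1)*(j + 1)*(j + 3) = j^4 + 3*j^3 - j^2 - 3*j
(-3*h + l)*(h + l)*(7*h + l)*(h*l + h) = -21*h^4*l - 21*h^4 - 17*h^3*l^2 - 17*h^3*l + 5*h^2*l^3 + 5*h^2*l^2 + h*l^4 + h*l^3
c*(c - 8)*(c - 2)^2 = c^4 - 12*c^3 + 36*c^2 - 32*c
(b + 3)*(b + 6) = b^2 + 9*b + 18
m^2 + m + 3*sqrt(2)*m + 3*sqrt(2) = (m + 1)*(m + 3*sqrt(2))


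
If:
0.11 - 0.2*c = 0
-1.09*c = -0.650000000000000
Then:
No Solution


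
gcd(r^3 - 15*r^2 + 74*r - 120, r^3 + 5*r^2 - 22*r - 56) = r - 4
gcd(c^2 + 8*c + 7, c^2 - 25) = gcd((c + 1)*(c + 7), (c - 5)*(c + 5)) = 1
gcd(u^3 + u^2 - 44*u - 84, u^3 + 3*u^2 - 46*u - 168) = u^2 - u - 42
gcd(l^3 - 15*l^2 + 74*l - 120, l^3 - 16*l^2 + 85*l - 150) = l^2 - 11*l + 30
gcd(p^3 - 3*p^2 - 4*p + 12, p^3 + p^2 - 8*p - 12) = p^2 - p - 6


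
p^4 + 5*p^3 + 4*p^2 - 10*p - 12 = (p + 2)*(p + 3)*(p - sqrt(2))*(p + sqrt(2))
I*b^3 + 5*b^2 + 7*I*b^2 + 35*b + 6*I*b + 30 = (b + 6)*(b - 5*I)*(I*b + I)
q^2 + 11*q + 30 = (q + 5)*(q + 6)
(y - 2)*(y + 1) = y^2 - y - 2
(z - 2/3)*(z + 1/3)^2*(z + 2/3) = z^4 + 2*z^3/3 - z^2/3 - 8*z/27 - 4/81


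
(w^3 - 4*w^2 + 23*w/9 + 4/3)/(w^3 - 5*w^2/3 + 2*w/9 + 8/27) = 3*(w - 3)/(3*w - 2)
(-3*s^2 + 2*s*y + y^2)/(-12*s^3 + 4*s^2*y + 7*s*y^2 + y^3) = (3*s + y)/(12*s^2 + 8*s*y + y^2)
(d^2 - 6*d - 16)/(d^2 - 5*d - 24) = (d + 2)/(d + 3)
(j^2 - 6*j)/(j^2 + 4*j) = (j - 6)/(j + 4)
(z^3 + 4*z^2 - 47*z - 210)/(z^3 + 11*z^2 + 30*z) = (z - 7)/z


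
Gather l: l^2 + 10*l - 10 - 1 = l^2 + 10*l - 11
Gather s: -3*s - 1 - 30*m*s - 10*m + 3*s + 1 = -30*m*s - 10*m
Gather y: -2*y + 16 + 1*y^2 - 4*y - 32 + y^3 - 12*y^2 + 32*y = y^3 - 11*y^2 + 26*y - 16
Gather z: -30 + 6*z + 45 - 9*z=15 - 3*z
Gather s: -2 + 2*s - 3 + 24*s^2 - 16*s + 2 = 24*s^2 - 14*s - 3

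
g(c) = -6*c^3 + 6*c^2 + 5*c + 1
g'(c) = -18*c^2 + 12*c + 5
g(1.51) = 1.57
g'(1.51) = -17.92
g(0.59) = 4.81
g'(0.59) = 5.81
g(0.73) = 5.51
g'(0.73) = 4.17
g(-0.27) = 0.21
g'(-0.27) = 0.45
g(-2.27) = 90.75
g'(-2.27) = -114.99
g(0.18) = 2.06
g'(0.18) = 6.58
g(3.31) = -134.30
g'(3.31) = -152.49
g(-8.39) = 3924.94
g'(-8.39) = -1362.74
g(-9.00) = 4816.00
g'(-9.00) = -1561.00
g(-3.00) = 202.00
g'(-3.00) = -193.00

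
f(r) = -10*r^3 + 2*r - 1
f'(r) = 2 - 30*r^2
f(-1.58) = 35.28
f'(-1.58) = -72.89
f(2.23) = -107.44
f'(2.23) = -147.19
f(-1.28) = 17.41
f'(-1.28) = -47.15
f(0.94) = -7.43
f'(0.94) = -24.51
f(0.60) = -1.96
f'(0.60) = -8.80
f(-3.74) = 514.66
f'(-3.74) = -417.63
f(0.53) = -1.43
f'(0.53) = -6.43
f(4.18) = -722.99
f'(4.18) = -522.17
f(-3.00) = 263.00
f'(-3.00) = -268.00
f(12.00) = -17257.00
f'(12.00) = -4318.00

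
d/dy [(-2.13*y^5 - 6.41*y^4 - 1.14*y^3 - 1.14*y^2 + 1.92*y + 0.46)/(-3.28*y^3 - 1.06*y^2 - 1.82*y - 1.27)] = (13.9728*y^7 + 27.7982*y^6 + 29.0956*y^5 + 45.9933*y^4 + 49.3076*y^3 + 12.9798*y^2 + 3.8708*y - 1.6012)/(10.7584*y^6 + 6.9536*y^5 + 13.0628*y^4 + 12.1896*y^3 + 6.0048*y^2 + 4.6228*y + 1.6129)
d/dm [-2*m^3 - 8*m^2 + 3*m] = -6*m^2 - 16*m + 3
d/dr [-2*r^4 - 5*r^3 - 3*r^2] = r*(-8*r^2 - 15*r - 6)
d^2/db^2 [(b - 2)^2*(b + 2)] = 6*b - 4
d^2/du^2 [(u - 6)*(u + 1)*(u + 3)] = 6*u - 4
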